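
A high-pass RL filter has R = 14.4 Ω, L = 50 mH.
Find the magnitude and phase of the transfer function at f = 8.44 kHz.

Step 1 — Angular frequency: ω = 2π·8440 = 5.303e+04 rad/s.
Step 2 — Transfer function: H(jω) = jωL/(R + jωL).
Step 3 — Numerator jωL = j·2652; denominator R + jωL = 14.4 + j2652.
Step 4 — H = 1 + j0.005431.
Step 5 — Magnitude: |H| = 1 (-0.0 dB); phase: φ = 0.3°.

|H| = 1 (-0.0 dB), φ = 0.3°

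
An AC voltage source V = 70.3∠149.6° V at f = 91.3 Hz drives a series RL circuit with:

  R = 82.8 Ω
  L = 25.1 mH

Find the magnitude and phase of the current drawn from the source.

Step 1 — Angular frequency: ω = 2π·f = 2π·91.3 = 573.7 rad/s.
Step 2 — Component impedances:
  R: Z = R = 82.8 Ω
  L: Z = jωL = j·573.7·0.0251 = 0 + j14.4 Ω
Step 3 — Series combination: Z_total = R + L = 82.8 + j14.4 Ω = 84.04∠9.9° Ω.
Step 4 — Source phasor: V = 70.3∠149.6° V = -60.63 + j35.57 V.
Step 5 — Ohm's law: I = V / Z_total = (-60.63 + j35.57) / (82.8 + j14.4) = -0.6383 + j0.5406 A.
Step 6 — Convert to polar: |I| = 0.8365 A, ∠I = 139.7°.

I = 0.8365∠139.7° A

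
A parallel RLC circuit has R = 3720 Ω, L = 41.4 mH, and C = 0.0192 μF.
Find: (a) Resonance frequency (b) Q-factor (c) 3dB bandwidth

Step 1 — Resonance: ω₀ = 1/√(LC) = 1/√(0.0414·1.92e-08) = 3.547e+04 rad/s.
Step 2 — f₀ = ω₀/(2π) = 5645 Hz.
Step 3 — Parallel Q: Q = R/(ω₀L) = 3720/(3.547e+04·0.0414) = 2.533.
Step 4 — Bandwidth: Δω = ω₀/Q = 1.4e+04 rad/s; BW = Δω/(2π) = 2228 Hz.

(a) f₀ = 5645 Hz  (b) Q = 2.533  (c) BW = 2228 Hz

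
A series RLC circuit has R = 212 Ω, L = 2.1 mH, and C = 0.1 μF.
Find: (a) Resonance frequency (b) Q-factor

Step 1 — Resonance condition Im(Z)=0 gives ω₀ = 1/√(LC).
Step 2 — ω₀ = 1/√(0.0021·1e-07) = 6.901e+04 rad/s.
Step 3 — f₀ = ω₀/(2π) = 1.098e+04 Hz.
Step 4 — Series Q: Q = ω₀L/R = 6.901e+04·0.0021/212 = 0.6836.

(a) f₀ = 1.098e+04 Hz  (b) Q = 0.6836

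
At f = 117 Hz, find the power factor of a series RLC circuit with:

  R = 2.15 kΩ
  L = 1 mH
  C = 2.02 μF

Step 1 — Angular frequency: ω = 2π·f = 2π·117 = 735.1 rad/s.
Step 2 — Component impedances:
  R: Z = R = 2150 Ω
  L: Z = jωL = j·735.1·0.001 = 0 + j0.7351 Ω
  C: Z = 1/(jωC) = -j/(ω·C) = 0 - j673.4 Ω
Step 3 — Series combination: Z_total = R + L + C = 2150 - j672.7 Ω = 2253∠-17.4° Ω.
Step 4 — Power factor: PF = cos(φ) = Re(Z)/|Z| = 2150/2252.8 = 0.9544.
Step 5 — Type: Im(Z) = -672.7 ⇒ leading (phase φ = -17.4°).

PF = 0.9544 (leading, φ = -17.4°)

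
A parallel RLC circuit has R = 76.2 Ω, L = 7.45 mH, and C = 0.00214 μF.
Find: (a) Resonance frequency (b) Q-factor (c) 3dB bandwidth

Step 1 — Resonance: ω₀ = 1/√(LC) = 1/√(0.00745·2.14e-09) = 2.504e+05 rad/s.
Step 2 — f₀ = ω₀/(2π) = 3.986e+04 Hz.
Step 3 — Parallel Q: Q = R/(ω₀L) = 76.2/(2.504e+05·0.00745) = 0.04084.
Step 4 — Bandwidth: Δω = ω₀/Q = 6.132e+06 rad/s; BW = Δω/(2π) = 9.76e+05 Hz.

(a) f₀ = 3.986e+04 Hz  (b) Q = 0.04084  (c) BW = 9.76e+05 Hz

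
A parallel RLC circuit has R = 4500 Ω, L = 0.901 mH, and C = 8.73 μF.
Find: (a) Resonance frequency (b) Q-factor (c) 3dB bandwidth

Step 1 — Resonance: ω₀ = 1/√(LC) = 1/√(0.000901·8.73e-06) = 1.128e+04 rad/s.
Step 2 — f₀ = ω₀/(2π) = 1795 Hz.
Step 3 — Parallel Q: Q = R/(ω₀L) = 4500/(1.128e+04·0.000901) = 443.
Step 4 — Bandwidth: Δω = ω₀/Q = 25.46 rad/s; BW = Δω/(2π) = 4.051 Hz.

(a) f₀ = 1795 Hz  (b) Q = 443  (c) BW = 4.051 Hz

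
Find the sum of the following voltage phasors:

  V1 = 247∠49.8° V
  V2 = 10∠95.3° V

Step 1 — Convert each phasor to rectangular form:
  V1 = 247·(cos(49.8°) + j·sin(49.8°)) = 159.4 + j188.7 V
  V2 = 10·(cos(95.3°) + j·sin(95.3°)) = -0.9237 + j9.957 V
Step 2 — Sum components: V_total = 158.5 + j198.6 V.
Step 3 — Convert to polar: |V_total| = 254.1 V, ∠V_total = 51.4°.

V_total = 254.1∠51.4° V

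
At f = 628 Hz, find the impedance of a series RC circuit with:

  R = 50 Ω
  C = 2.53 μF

Step 1 — Angular frequency: ω = 2π·f = 2π·628 = 3946 rad/s.
Step 2 — Component impedances:
  R: Z = R = 50 Ω
  C: Z = 1/(jωC) = -j/(ω·C) = 0 - j100.2 Ω
Step 3 — Series combination: Z_total = R + C = 50 - j100.2 Ω = 112∠-63.5° Ω.

Z = 50 - j100.2 Ω = 112∠-63.5° Ω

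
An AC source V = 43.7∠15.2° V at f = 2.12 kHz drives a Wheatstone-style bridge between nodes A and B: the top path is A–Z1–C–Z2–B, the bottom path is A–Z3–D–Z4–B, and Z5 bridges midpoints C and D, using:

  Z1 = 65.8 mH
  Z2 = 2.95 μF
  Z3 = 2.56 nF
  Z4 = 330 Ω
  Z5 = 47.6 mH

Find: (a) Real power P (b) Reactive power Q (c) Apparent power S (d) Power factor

Step 1 — Angular frequency: ω = 2π·f = 2π·2120 = 1.332e+04 rad/s.
Step 2 — Component impedances:
  Z1: Z = jωL = j·1.332e+04·0.0658 = 0 + j876.5 Ω
  Z2: Z = 1/(jωC) = -j/(ω·C) = 0 - j25.45 Ω
  Z3: Z = 1/(jωC) = -j/(ω·C) = 0 - j2.933e+04 Ω
  Z4: Z = R = 330 Ω
  Z5: Z = jωL = j·1.332e+04·0.0476 = 0 + j634 Ω
Step 3 — Bridge requires nodal analysis (the Z5 bridge couples midpoints C and D, so the two paths cannot be reduced to a simple series/parallel combination). Setting node B to ground and injecting 1 A at node A, the 3-node admittance system at A, C, D solves to V_A = Z_AB = 1.37 + j876.1 Ω = 876.1∠89.9° Ω.
Step 4 — Source phasor: V = 43.7∠15.2° V = 42.17 + j11.46 V.
Step 5 — Current: I = V / Z = 0.01315 - j0.04812 A = 0.04988∠-74.7° A.
Step 6 — Complex power: S = V·I* = 0.003409 + j2.18 VA.
Step 7 — Real power: P = Re(S) = 0.003409 W.
Step 8 — Reactive power: Q = Im(S) = 2.18 VAR.
Step 9 — Apparent power: |S| = 2.18 VA.
Step 10 — Power factor: PF = P/|S| = 0.001564 (lagging).

(a) P = 0.003409 W  (b) Q = 2.18 VAR  (c) S = 2.18 VA  (d) PF = 0.001564 (lagging)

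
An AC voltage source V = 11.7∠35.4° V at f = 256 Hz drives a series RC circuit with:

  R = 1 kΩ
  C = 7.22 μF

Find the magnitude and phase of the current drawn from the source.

Step 1 — Angular frequency: ω = 2π·f = 2π·256 = 1608 rad/s.
Step 2 — Component impedances:
  R: Z = R = 1000 Ω
  C: Z = 1/(jωC) = -j/(ω·C) = 0 - j86.11 Ω
Step 3 — Series combination: Z_total = R + C = 1000 - j86.11 Ω = 1004∠-4.9° Ω.
Step 4 — Source phasor: V = 11.7∠35.4° V = 9.537 + j6.778 V.
Step 5 — Ohm's law: I = V / Z_total = (9.537 + j6.778) / (1000 - j86.11) = 0.008887 + j0.007543 A.
Step 6 — Convert to polar: |I| = 0.01166 A, ∠I = 40.3°.

I = 0.01166∠40.3° A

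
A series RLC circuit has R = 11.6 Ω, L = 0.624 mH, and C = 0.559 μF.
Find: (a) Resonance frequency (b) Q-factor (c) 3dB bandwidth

Step 1 — Resonance: ω₀ = 1/√(LC) = 1/√(0.000624·5.59e-07) = 5.354e+04 rad/s.
Step 2 — f₀ = ω₀/(2π) = 8522 Hz.
Step 3 — Series Q: Q = ω₀L/R = 5.354e+04·0.000624/11.6 = 2.88.
Step 4 — Bandwidth: Δω = ω₀/Q = 1.859e+04 rad/s; BW = Δω/(2π) = 2959 Hz.

(a) f₀ = 8522 Hz  (b) Q = 2.88  (c) BW = 2959 Hz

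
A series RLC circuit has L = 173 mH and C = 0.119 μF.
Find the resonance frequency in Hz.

Step 1 — Resonance condition Im(Z)=0 gives ω₀ = 1/√(LC).
Step 2 — ω₀ = 1/√(0.173·1.19e-07) = 6970 rad/s.
Step 3 — f₀ = ω₀/(2π) = 1109 Hz.

f₀ = 1109 Hz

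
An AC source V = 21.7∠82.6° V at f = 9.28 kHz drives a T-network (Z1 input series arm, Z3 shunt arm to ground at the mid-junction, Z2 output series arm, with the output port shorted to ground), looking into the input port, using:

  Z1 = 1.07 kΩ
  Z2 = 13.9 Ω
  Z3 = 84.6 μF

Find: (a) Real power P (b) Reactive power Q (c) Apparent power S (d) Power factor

Step 1 — Angular frequency: ω = 2π·f = 2π·9280 = 5.831e+04 rad/s.
Step 2 — Component impedances:
  Z1: Z = R = 1070 Ω
  Z2: Z = R = 13.9 Ω
  Z3: Z = 1/(jωC) = -j/(ω·C) = 0 - j0.2027 Ω
Step 3 — With the output port shorted to ground, the output series arm Z2 runs from the junction to ground; the shunt arm Z3 also runs from the junction to ground. They appear in parallel: Z3 || Z2 = 0.002956 - j0.2027 Ω.
Step 4 — Series with input arm Z1: Z_in = Z1 + (Z3 || Z2) = 1070 - j0.2027 Ω = 1070∠-0.0° Ω.
Step 5 — Source phasor: V = 21.7∠82.6° V = 2.795 + j21.52 V.
Step 6 — Current: I = V / Z = 0.002608 + j0.02011 A = 0.02028∠82.6° A.
Step 7 — Complex power: S = V·I* = 0.4401 - j8.336e-05 VA.
Step 8 — Real power: P = Re(S) = 0.4401 W.
Step 9 — Reactive power: Q = Im(S) = -8.336e-05 VAR.
Step 10 — Apparent power: |S| = 0.4401 VA.
Step 11 — Power factor: PF = P/|S| = 1 (leading).

(a) P = 0.4401 W  (b) Q = -8.336e-05 VAR  (c) S = 0.4401 VA  (d) PF = 1 (leading)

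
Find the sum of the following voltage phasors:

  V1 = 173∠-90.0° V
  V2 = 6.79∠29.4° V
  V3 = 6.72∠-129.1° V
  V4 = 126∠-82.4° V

Step 1 — Convert each phasor to rectangular form:
  V1 = 173·(cos(-90.0°) + j·sin(-90.0°)) = 0 - j173 V
  V2 = 6.79·(cos(29.4°) + j·sin(29.4°)) = 5.916 + j3.333 V
  V3 = 6.72·(cos(-129.1°) + j·sin(-129.1°)) = -4.238 - j5.215 V
  V4 = 126·(cos(-82.4°) + j·sin(-82.4°)) = 16.66 - j124.9 V
Step 2 — Sum components: V_total = 18.34 - j299.8 V.
Step 3 — Convert to polar: |V_total| = 300.3 V, ∠V_total = -86.5°.

V_total = 300.3∠-86.5° V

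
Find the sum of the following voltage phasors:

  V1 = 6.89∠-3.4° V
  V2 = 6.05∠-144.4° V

Step 1 — Convert each phasor to rectangular form:
  V1 = 6.89·(cos(-3.4°) + j·sin(-3.4°)) = 6.878 - j0.4086 V
  V2 = 6.05·(cos(-144.4°) + j·sin(-144.4°)) = -4.919 - j3.522 V
Step 2 — Sum components: V_total = 1.959 - j3.93 V.
Step 3 — Convert to polar: |V_total| = 4.391 V, ∠V_total = -63.5°.

V_total = 4.391∠-63.5° V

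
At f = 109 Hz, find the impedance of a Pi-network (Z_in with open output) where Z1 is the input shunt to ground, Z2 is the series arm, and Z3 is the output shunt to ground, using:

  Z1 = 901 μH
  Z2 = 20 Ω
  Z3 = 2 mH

Step 1 — Angular frequency: ω = 2π·f = 2π·109 = 684.9 rad/s.
Step 2 — Component impedances:
  Z1: Z = jωL = j·684.9·0.000901 = 0 + j0.6171 Ω
  Z2: Z = R = 20 Ω
  Z3: Z = jωL = j·684.9·0.002 = 0 + j1.37 Ω
Step 3 — With open output, the series arm Z2 and the output shunt Z3 appear in series to ground: Z2 + Z3 = 20 + j1.37 Ω.
Step 4 — Parallel with input shunt Z1: Z_in = Z1 || (Z2 + Z3) = 0.01885 + j0.6152 Ω = 0.6155∠88.2° Ω.

Z = 0.01885 + j0.6152 Ω = 0.6155∠88.2° Ω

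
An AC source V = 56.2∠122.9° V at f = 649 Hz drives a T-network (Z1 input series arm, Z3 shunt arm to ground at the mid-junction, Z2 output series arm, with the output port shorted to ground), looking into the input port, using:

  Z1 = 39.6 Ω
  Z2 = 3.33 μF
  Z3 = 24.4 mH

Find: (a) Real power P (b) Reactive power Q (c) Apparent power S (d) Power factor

Step 1 — Angular frequency: ω = 2π·f = 2π·649 = 4078 rad/s.
Step 2 — Component impedances:
  Z1: Z = R = 39.6 Ω
  Z2: Z = 1/(jωC) = -j/(ω·C) = 0 - j73.64 Ω
  Z3: Z = jωL = j·4078·0.0244 = 0 + j99.5 Ω
Step 3 — With the output port shorted to ground, the output series arm Z2 runs from the junction to ground; the shunt arm Z3 also runs from the junction to ground. They appear in parallel: Z3 || Z2 = 0 - j283.4 Ω.
Step 4 — Series with input arm Z1: Z_in = Z1 + (Z3 || Z2) = 39.6 - j283.4 Ω = 286.2∠-82.0° Ω.
Step 5 — Source phasor: V = 56.2∠122.9° V = -30.53 + j47.19 V.
Step 6 — Current: I = V / Z = -0.1781 - j0.08283 A = 0.1964∠-155.1° A.
Step 7 — Complex power: S = V·I* = 1.527 - j10.93 VA.
Step 8 — Real power: P = Re(S) = 1.527 W.
Step 9 — Reactive power: Q = Im(S) = -10.93 VAR.
Step 10 — Apparent power: |S| = 11.04 VA.
Step 11 — Power factor: PF = P/|S| = 0.1384 (leading).

(a) P = 1.527 W  (b) Q = -10.93 VAR  (c) S = 11.04 VA  (d) PF = 0.1384 (leading)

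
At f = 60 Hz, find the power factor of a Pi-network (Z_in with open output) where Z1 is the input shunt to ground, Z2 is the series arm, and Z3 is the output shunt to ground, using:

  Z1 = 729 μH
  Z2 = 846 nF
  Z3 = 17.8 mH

Step 1 — Angular frequency: ω = 2π·f = 2π·60 = 377 rad/s.
Step 2 — Component impedances:
  Z1: Z = jωL = j·377·0.000729 = 0 + j0.2748 Ω
  Z2: Z = 1/(jωC) = -j/(ω·C) = 0 - j3135 Ω
  Z3: Z = jωL = j·377·0.0178 = 0 + j6.71 Ω
Step 3 — With open output, the series arm Z2 and the output shunt Z3 appear in series to ground: Z2 + Z3 = 0 - j3129 Ω.
Step 4 — Parallel with input shunt Z1: Z_in = Z1 || (Z2 + Z3) = 0 + j0.2749 Ω = 0.2749∠90.0° Ω.
Step 5 — Power factor: PF = cos(φ) = Re(Z)/|Z| = -0/0.2749 = -0.
Step 6 — Type: Im(Z) = 0.2749 ⇒ lagging (phase φ = 90.0°).

PF = -0 (lagging, φ = 90.0°)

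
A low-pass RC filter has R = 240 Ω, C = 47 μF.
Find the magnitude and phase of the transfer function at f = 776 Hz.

Step 1 — Angular frequency: ω = 2π·776 = 4876 rad/s.
Step 2 — Transfer function: H(jω) = 1/(1 + jωRC).
Step 3 — Denominator: 1 + jωRC = 1 + j·4876·240·4.7e-05 = 1 + j55.
Step 4 — H = 0.0003305 - j0.01818.
Step 5 — Magnitude: |H| = 0.01818 (-34.8 dB); phase: φ = -89.0°.

|H| = 0.01818 (-34.8 dB), φ = -89.0°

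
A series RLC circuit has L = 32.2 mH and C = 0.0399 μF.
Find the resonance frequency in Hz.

Step 1 — Resonance condition Im(Z)=0 gives ω₀ = 1/√(LC).
Step 2 — ω₀ = 1/√(0.0322·3.99e-08) = 2.79e+04 rad/s.
Step 3 — f₀ = ω₀/(2π) = 4440 Hz.

f₀ = 4440 Hz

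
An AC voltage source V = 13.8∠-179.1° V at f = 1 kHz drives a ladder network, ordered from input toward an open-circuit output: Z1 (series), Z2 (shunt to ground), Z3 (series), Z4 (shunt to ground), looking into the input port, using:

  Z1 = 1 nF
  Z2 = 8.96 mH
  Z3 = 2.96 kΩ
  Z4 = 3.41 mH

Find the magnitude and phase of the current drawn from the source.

Step 1 — Angular frequency: ω = 2π·f = 2π·1000 = 6283 rad/s.
Step 2 — Component impedances:
  Z1: Z = 1/(jωC) = -j/(ω·C) = 0 - j1.592e+05 Ω
  Z2: Z = jωL = j·6283·0.00896 = 0 + j56.3 Ω
  Z3: Z = R = 2960 Ω
  Z4: Z = jωL = j·6283·0.00341 = 0 + j21.43 Ω
Step 3 — Ladder network (open output): work backward from the far end, alternating series and parallel combinations. Z_in = 1.07 - j1.591e+05 Ω = 1.591e+05∠-90.0° Ω.
Step 4 — Source phasor: V = 13.8∠-179.1° V = -13.8 - j0.2168 V.
Step 5 — Ohm's law: I = V / Z_total = (-13.8 - j0.2168) / (1.07 - j1.591e+05) = 1.362e-06 - j8.673e-05 A.
Step 6 — Convert to polar: |I| = 8.674e-05 A, ∠I = -89.1°.

I = 8.674e-05∠-89.1° A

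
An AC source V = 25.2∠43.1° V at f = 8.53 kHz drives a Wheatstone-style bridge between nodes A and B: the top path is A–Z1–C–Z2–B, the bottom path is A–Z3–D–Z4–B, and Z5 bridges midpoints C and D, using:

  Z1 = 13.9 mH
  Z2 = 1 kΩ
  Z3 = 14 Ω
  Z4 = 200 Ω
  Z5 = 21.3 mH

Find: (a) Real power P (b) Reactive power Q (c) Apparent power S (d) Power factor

Step 1 — Angular frequency: ω = 2π·f = 2π·8530 = 5.36e+04 rad/s.
Step 2 — Component impedances:
  Z1: Z = jωL = j·5.36e+04·0.0139 = 0 + j745 Ω
  Z2: Z = R = 1000 Ω
  Z3: Z = R = 14 Ω
  Z4: Z = R = 200 Ω
  Z5: Z = jωL = j·5.36e+04·0.0213 = 0 + j1142 Ω
Step 3 — Bridge requires nodal analysis (the Z5 bridge couples midpoints C and D, so the two paths cannot be reduced to a simple series/parallel combination). Setting node B to ground and injecting 1 A at node A, the 3-node admittance system at A, C, D solves to V_A = Z_AB = 182.4 + j11.92 Ω = 182.7∠3.7° Ω.
Step 4 — Source phasor: V = 25.2∠43.1° V = 18.4 + j17.22 V.
Step 5 — Current: I = V / Z = 0.1066 + j0.08745 A = 0.1379∠39.4° A.
Step 6 — Complex power: S = V·I* = 3.468 + j0.2267 VA.
Step 7 — Real power: P = Re(S) = 3.468 W.
Step 8 — Reactive power: Q = Im(S) = 0.2267 VAR.
Step 9 — Apparent power: |S| = 3.475 VA.
Step 10 — Power factor: PF = P/|S| = 0.9979 (lagging).

(a) P = 3.468 W  (b) Q = 0.2267 VAR  (c) S = 3.475 VA  (d) PF = 0.9979 (lagging)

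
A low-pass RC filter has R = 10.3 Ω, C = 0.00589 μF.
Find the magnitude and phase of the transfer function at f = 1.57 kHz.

Step 1 — Angular frequency: ω = 2π·1570 = 9865 rad/s.
Step 2 — Transfer function: H(jω) = 1/(1 + jωRC).
Step 3 — Denominator: 1 + jωRC = 1 + j·9865·10.3·5.89e-09 = 1 + j0.0005985.
Step 4 — H = 1 - j0.0005985.
Step 5 — Magnitude: |H| = 1 (-0.0 dB); phase: φ = -0.0°.

|H| = 1 (-0.0 dB), φ = -0.0°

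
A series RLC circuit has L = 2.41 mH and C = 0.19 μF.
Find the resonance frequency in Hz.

Step 1 — Resonance condition Im(Z)=0 gives ω₀ = 1/√(LC).
Step 2 — ω₀ = 1/√(0.00241·1.9e-07) = 4.673e+04 rad/s.
Step 3 — f₀ = ω₀/(2π) = 7438 Hz.

f₀ = 7438 Hz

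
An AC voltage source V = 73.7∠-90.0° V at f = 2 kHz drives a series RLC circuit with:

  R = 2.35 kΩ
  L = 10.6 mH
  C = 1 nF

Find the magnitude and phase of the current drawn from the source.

Step 1 — Angular frequency: ω = 2π·f = 2π·2000 = 1.257e+04 rad/s.
Step 2 — Component impedances:
  R: Z = R = 2350 Ω
  L: Z = jωL = j·1.257e+04·0.0106 = 0 + j133.2 Ω
  C: Z = 1/(jωC) = -j/(ω·C) = 0 - j7.958e+04 Ω
Step 3 — Series combination: Z_total = R + L + C = 2350 - j7.944e+04 Ω = 7.948e+04∠-88.3° Ω.
Step 4 — Source phasor: V = 73.7∠-90.0° V = 0 - j73.7 V.
Step 5 — Ohm's law: I = V / Z_total = (0 - j73.7) / (2350 - j7.944e+04) = 0.0009269 - j2.742e-05 A.
Step 6 — Convert to polar: |I| = 0.0009273 A, ∠I = -1.7°.

I = 0.0009273∠-1.7° A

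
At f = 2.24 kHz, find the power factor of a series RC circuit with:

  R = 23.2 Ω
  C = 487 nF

Step 1 — Angular frequency: ω = 2π·f = 2π·2240 = 1.407e+04 rad/s.
Step 2 — Component impedances:
  R: Z = R = 23.2 Ω
  C: Z = 1/(jωC) = -j/(ω·C) = 0 - j145.9 Ω
Step 3 — Series combination: Z_total = R + C = 23.2 - j145.9 Ω = 147.7∠-81.0° Ω.
Step 4 — Power factor: PF = cos(φ) = Re(Z)/|Z| = 23.2/147.73 = 0.157.
Step 5 — Type: Im(Z) = -145.9 ⇒ leading (phase φ = -81.0°).

PF = 0.157 (leading, φ = -81.0°)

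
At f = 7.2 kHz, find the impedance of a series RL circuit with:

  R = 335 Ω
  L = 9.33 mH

Step 1 — Angular frequency: ω = 2π·f = 2π·7200 = 4.524e+04 rad/s.
Step 2 — Component impedances:
  R: Z = R = 335 Ω
  L: Z = jωL = j·4.524e+04·0.00933 = 0 + j422.1 Ω
Step 3 — Series combination: Z_total = R + L = 335 + j422.1 Ω = 538.9∠51.6° Ω.

Z = 335 + j422.1 Ω = 538.9∠51.6° Ω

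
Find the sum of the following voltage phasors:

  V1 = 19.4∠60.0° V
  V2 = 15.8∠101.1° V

Step 1 — Convert each phasor to rectangular form:
  V1 = 19.4·(cos(60.0°) + j·sin(60.0°)) = 9.7 + j16.8 V
  V2 = 15.8·(cos(101.1°) + j·sin(101.1°)) = -3.042 + j15.5 V
Step 2 — Sum components: V_total = 6.658 + j32.31 V.
Step 3 — Convert to polar: |V_total| = 32.98 V, ∠V_total = 78.4°.

V_total = 32.98∠78.4° V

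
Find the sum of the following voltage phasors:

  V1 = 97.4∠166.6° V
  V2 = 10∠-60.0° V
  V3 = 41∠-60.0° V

Step 1 — Convert each phasor to rectangular form:
  V1 = 97.4·(cos(166.6°) + j·sin(166.6°)) = -94.75 + j22.57 V
  V2 = 10·(cos(-60.0°) + j·sin(-60.0°)) = 5 - j8.66 V
  V3 = 41·(cos(-60.0°) + j·sin(-60.0°)) = 20.5 - j35.51 V
Step 2 — Sum components: V_total = -69.25 - j21.6 V.
Step 3 — Convert to polar: |V_total| = 72.54 V, ∠V_total = -162.7°.

V_total = 72.54∠-162.7° V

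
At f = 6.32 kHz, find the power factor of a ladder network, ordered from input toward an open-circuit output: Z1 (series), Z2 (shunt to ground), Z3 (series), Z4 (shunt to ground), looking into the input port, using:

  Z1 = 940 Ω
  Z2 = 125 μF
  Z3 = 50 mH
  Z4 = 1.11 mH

Step 1 — Angular frequency: ω = 2π·f = 2π·6320 = 3.971e+04 rad/s.
Step 2 — Component impedances:
  Z1: Z = R = 940 Ω
  Z2: Z = 1/(jωC) = -j/(ω·C) = 0 - j0.2015 Ω
  Z3: Z = jωL = j·3.971e+04·0.05 = 0 + j1985 Ω
  Z4: Z = jωL = j·3.971e+04·0.00111 = 0 + j44.08 Ω
Step 3 — Ladder network (open output): work backward from the far end, alternating series and parallel combinations. Z_in = 940 - j0.2015 Ω = 940∠-0.0° Ω.
Step 4 — Power factor: PF = cos(φ) = Re(Z)/|Z| = 940/940 = 1.
Step 5 — Type: Im(Z) = -0.2015 ⇒ leading (phase φ = -0.0°).

PF = 1 (leading, φ = -0.0°)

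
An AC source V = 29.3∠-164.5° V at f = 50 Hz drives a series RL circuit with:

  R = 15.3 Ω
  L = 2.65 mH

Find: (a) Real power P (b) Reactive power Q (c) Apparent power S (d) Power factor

Step 1 — Angular frequency: ω = 2π·f = 2π·50 = 314.2 rad/s.
Step 2 — Component impedances:
  R: Z = R = 15.3 Ω
  L: Z = jωL = j·314.2·0.00265 = 0 + j0.8325 Ω
Step 3 — Series combination: Z_total = R + L = 15.3 + j0.8325 Ω = 15.32∠3.1° Ω.
Step 4 — Source phasor: V = 29.3∠-164.5° V = -28.23 - j7.83 V.
Step 5 — Current: I = V / Z = -1.868 - j0.4101 A = 1.912∠-167.6° A.
Step 6 — Complex power: S = V·I* = 55.94 + j3.044 VA.
Step 7 — Real power: P = Re(S) = 55.94 W.
Step 8 — Reactive power: Q = Im(S) = 3.044 VAR.
Step 9 — Apparent power: |S| = 56.03 VA.
Step 10 — Power factor: PF = P/|S| = 0.9985 (lagging).

(a) P = 55.94 W  (b) Q = 3.044 VAR  (c) S = 56.03 VA  (d) PF = 0.9985 (lagging)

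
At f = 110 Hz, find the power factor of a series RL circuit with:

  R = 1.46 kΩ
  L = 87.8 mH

Step 1 — Angular frequency: ω = 2π·f = 2π·110 = 691.2 rad/s.
Step 2 — Component impedances:
  R: Z = R = 1460 Ω
  L: Z = jωL = j·691.2·0.0878 = 0 + j60.68 Ω
Step 3 — Series combination: Z_total = R + L = 1460 + j60.68 Ω = 1461∠2.4° Ω.
Step 4 — Power factor: PF = cos(φ) = Re(Z)/|Z| = 1460/1461.3 = 0.9991.
Step 5 — Type: Im(Z) = 60.68 ⇒ lagging (phase φ = 2.4°).

PF = 0.9991 (lagging, φ = 2.4°)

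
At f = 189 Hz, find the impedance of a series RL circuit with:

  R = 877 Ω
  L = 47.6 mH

Step 1 — Angular frequency: ω = 2π·f = 2π·189 = 1188 rad/s.
Step 2 — Component impedances:
  R: Z = R = 877 Ω
  L: Z = jωL = j·1188·0.0476 = 0 + j56.53 Ω
Step 3 — Series combination: Z_total = R + L = 877 + j56.53 Ω = 878.8∠3.7° Ω.

Z = 877 + j56.53 Ω = 878.8∠3.7° Ω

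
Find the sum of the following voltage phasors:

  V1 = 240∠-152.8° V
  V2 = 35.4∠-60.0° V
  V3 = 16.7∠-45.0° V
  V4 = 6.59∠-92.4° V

Step 1 — Convert each phasor to rectangular form:
  V1 = 240·(cos(-152.8°) + j·sin(-152.8°)) = -213.5 - j109.7 V
  V2 = 35.4·(cos(-60.0°) + j·sin(-60.0°)) = 17.7 - j30.66 V
  V3 = 16.7·(cos(-45.0°) + j·sin(-45.0°)) = 11.81 - j11.81 V
  V4 = 6.59·(cos(-92.4°) + j·sin(-92.4°)) = -0.276 - j6.584 V
Step 2 — Sum components: V_total = -184.2 - j158.8 V.
Step 3 — Convert to polar: |V_total| = 243.2 V, ∠V_total = -139.2°.

V_total = 243.2∠-139.2° V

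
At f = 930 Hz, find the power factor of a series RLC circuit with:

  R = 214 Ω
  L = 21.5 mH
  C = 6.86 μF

Step 1 — Angular frequency: ω = 2π·f = 2π·930 = 5843 rad/s.
Step 2 — Component impedances:
  R: Z = R = 214 Ω
  L: Z = jωL = j·5843·0.0215 = 0 + j125.6 Ω
  C: Z = 1/(jωC) = -j/(ω·C) = 0 - j24.95 Ω
Step 3 — Series combination: Z_total = R + L + C = 214 + j100.7 Ω = 236.5∠25.2° Ω.
Step 4 — Power factor: PF = cos(φ) = Re(Z)/|Z| = 214/236.5 = 0.9049.
Step 5 — Type: Im(Z) = 100.7 ⇒ lagging (phase φ = 25.2°).

PF = 0.9049 (lagging, φ = 25.2°)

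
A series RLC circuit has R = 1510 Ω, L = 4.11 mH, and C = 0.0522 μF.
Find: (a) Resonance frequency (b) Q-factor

Step 1 — Resonance condition Im(Z)=0 gives ω₀ = 1/√(LC).
Step 2 — ω₀ = 1/√(0.00411·5.22e-08) = 6.827e+04 rad/s.
Step 3 — f₀ = ω₀/(2π) = 1.087e+04 Hz.
Step 4 — Series Q: Q = ω₀L/R = 6.827e+04·0.00411/1510 = 0.1858.

(a) f₀ = 1.087e+04 Hz  (b) Q = 0.1858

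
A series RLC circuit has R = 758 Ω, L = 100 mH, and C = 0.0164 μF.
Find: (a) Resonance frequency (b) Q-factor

Step 1 — Resonance condition Im(Z)=0 gives ω₀ = 1/√(LC).
Step 2 — ω₀ = 1/√(0.1·1.64e-08) = 2.469e+04 rad/s.
Step 3 — f₀ = ω₀/(2π) = 3930 Hz.
Step 4 — Series Q: Q = ω₀L/R = 2.469e+04·0.1/758 = 3.258.

(a) f₀ = 3930 Hz  (b) Q = 3.258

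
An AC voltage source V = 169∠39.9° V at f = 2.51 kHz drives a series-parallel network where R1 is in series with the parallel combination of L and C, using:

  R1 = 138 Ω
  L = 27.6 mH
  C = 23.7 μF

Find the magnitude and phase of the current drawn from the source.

Step 1 — Angular frequency: ω = 2π·f = 2π·2510 = 1.577e+04 rad/s.
Step 2 — Component impedances:
  R1: Z = R = 138 Ω
  L: Z = jωL = j·1.577e+04·0.0276 = 0 + j435.3 Ω
  C: Z = 1/(jωC) = -j/(ω·C) = 0 - j2.675 Ω
Step 3 — Parallel branch: L || C = 1/(1/L + 1/C) = 0 - j2.692 Ω.
Step 4 — Series with R1: Z_total = R1 + (L || C) = 138 - j2.692 Ω = 138∠-1.1° Ω.
Step 5 — Source phasor: V = 169∠39.9° V = 129.7 + j108.4 V.
Step 6 — Ohm's law: I = V / Z_total = (129.7 + j108.4) / (138 - j2.692) = 0.9238 + j0.8036 A.
Step 7 — Convert to polar: |I| = 1.224 A, ∠I = 41.0°.

I = 1.224∠41.0° A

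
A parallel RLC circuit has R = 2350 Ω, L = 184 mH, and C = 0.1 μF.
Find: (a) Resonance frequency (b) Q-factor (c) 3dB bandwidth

Step 1 — Resonance: ω₀ = 1/√(LC) = 1/√(0.184·1e-07) = 7372 rad/s.
Step 2 — f₀ = ω₀/(2π) = 1173 Hz.
Step 3 — Parallel Q: Q = R/(ω₀L) = 2350/(7372·0.184) = 1.732.
Step 4 — Bandwidth: Δω = ω₀/Q = 4255 rad/s; BW = Δω/(2π) = 677.3 Hz.

(a) f₀ = 1173 Hz  (b) Q = 1.732  (c) BW = 677.3 Hz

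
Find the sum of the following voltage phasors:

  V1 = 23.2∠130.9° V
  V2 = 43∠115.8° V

Step 1 — Convert each phasor to rectangular form:
  V1 = 23.2·(cos(130.9°) + j·sin(130.9°)) = -15.19 + j17.54 V
  V2 = 43·(cos(115.8°) + j·sin(115.8°)) = -18.71 + j38.71 V
Step 2 — Sum components: V_total = -33.9 + j56.25 V.
Step 3 — Convert to polar: |V_total| = 65.68 V, ∠V_total = 121.1°.

V_total = 65.68∠121.1° V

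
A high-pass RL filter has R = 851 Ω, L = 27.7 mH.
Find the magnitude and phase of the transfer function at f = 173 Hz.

Step 1 — Angular frequency: ω = 2π·173 = 1087 rad/s.
Step 2 — Transfer function: H(jω) = jωL/(R + jωL).
Step 3 — Numerator jωL = j·30.11; denominator R + jωL = 851 + j30.11.
Step 4 — H = 0.00125 + j0.03534.
Step 5 — Magnitude: |H| = 0.03536 (-29.0 dB); phase: φ = 88.0°.

|H| = 0.03536 (-29.0 dB), φ = 88.0°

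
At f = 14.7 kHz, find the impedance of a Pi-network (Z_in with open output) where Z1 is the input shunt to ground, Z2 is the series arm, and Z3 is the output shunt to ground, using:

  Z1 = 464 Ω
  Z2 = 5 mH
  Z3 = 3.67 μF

Step 1 — Angular frequency: ω = 2π·f = 2π·1.47e+04 = 9.236e+04 rad/s.
Step 2 — Component impedances:
  Z1: Z = R = 464 Ω
  Z2: Z = jωL = j·9.236e+04·0.005 = 0 + j461.8 Ω
  Z3: Z = 1/(jωC) = -j/(ω·C) = 0 - j2.95 Ω
Step 3 — With open output, the series arm Z2 and the output shunt Z3 appear in series to ground: Z2 + Z3 = 0 + j458.9 Ω.
Step 4 — Parallel with input shunt Z1: Z_in = Z1 || (Z2 + Z3) = 229.4 + j232 Ω = 326.3∠45.3° Ω.

Z = 229.4 + j232 Ω = 326.3∠45.3° Ω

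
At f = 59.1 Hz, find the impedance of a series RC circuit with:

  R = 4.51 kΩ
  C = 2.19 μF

Step 1 — Angular frequency: ω = 2π·f = 2π·59.1 = 371.3 rad/s.
Step 2 — Component impedances:
  R: Z = R = 4510 Ω
  C: Z = 1/(jωC) = -j/(ω·C) = 0 - j1230 Ω
Step 3 — Series combination: Z_total = R + C = 4510 - j1230 Ω = 4675∠-15.3° Ω.

Z = 4510 - j1230 Ω = 4675∠-15.3° Ω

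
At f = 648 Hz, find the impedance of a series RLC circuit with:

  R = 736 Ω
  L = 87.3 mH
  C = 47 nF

Step 1 — Angular frequency: ω = 2π·f = 2π·648 = 4072 rad/s.
Step 2 — Component impedances:
  R: Z = R = 736 Ω
  L: Z = jωL = j·4072·0.0873 = 0 + j355.4 Ω
  C: Z = 1/(jωC) = -j/(ω·C) = 0 - j5226 Ω
Step 3 — Series combination: Z_total = R + L + C = 736 - j4870 Ω = 4926∠-81.4° Ω.

Z = 736 - j4870 Ω = 4926∠-81.4° Ω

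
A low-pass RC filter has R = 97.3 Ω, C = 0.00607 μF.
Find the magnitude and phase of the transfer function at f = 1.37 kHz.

Step 1 — Angular frequency: ω = 2π·1370 = 8608 rad/s.
Step 2 — Transfer function: H(jω) = 1/(1 + jωRC).
Step 3 — Denominator: 1 + jωRC = 1 + j·8608·97.3·6.07e-09 = 1 + j0.005084.
Step 4 — H = 1 - j0.005084.
Step 5 — Magnitude: |H| = 1 (-0.0 dB); phase: φ = -0.3°.

|H| = 1 (-0.0 dB), φ = -0.3°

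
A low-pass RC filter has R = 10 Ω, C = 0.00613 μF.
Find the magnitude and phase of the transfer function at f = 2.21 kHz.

Step 1 — Angular frequency: ω = 2π·2210 = 1.389e+04 rad/s.
Step 2 — Transfer function: H(jω) = 1/(1 + jωRC).
Step 3 — Denominator: 1 + jωRC = 1 + j·1.389e+04·10·6.13e-09 = 1 + j0.0008512.
Step 4 — H = 1 - j0.0008512.
Step 5 — Magnitude: |H| = 1 (-0.0 dB); phase: φ = -0.0°.

|H| = 1 (-0.0 dB), φ = -0.0°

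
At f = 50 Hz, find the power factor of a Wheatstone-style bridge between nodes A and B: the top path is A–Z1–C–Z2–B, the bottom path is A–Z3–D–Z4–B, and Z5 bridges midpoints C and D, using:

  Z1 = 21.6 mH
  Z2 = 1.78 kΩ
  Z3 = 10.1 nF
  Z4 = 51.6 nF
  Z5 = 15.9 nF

Step 1 — Angular frequency: ω = 2π·f = 2π·50 = 314.2 rad/s.
Step 2 — Component impedances:
  Z1: Z = jωL = j·314.2·0.0216 = 0 + j6.786 Ω
  Z2: Z = R = 1780 Ω
  Z3: Z = 1/(jωC) = -j/(ω·C) = 0 - j3.152e+05 Ω
  Z4: Z = 1/(jωC) = -j/(ω·C) = 0 - j6.169e+04 Ω
  Z5: Z = 1/(jωC) = -j/(ω·C) = 0 - j2.002e+05 Ω
Step 3 — Bridge requires nodal analysis (the Z5 bridge couples midpoints C and D, so the two paths cannot be reduced to a simple series/parallel combination). Setting node B to ground and injecting 1 A at node A, the 3-node admittance system at A, C, D solves to V_A = Z_AB = 1780 - j10.42 Ω = 1780∠-0.3° Ω.
Step 4 — Power factor: PF = cos(φ) = Re(Z)/|Z| = 1780/1780 = 1.
Step 5 — Type: Im(Z) = -10.42 ⇒ leading (phase φ = -0.3°).

PF = 1 (leading, φ = -0.3°)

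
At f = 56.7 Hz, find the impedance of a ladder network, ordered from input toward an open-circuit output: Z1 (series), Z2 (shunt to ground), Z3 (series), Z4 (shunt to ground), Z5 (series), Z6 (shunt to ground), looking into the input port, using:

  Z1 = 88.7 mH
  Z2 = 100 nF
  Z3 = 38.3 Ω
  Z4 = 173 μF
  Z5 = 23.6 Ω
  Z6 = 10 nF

Step 1 — Angular frequency: ω = 2π·f = 2π·56.7 = 356.3 rad/s.
Step 2 — Component impedances:
  Z1: Z = jωL = j·356.3·0.0887 = 0 + j31.6 Ω
  Z2: Z = 1/(jωC) = -j/(ω·C) = 0 - j2.807e+04 Ω
  Z3: Z = R = 38.3 Ω
  Z4: Z = 1/(jωC) = -j/(ω·C) = 0 - j16.23 Ω
  Z5: Z = R = 23.6 Ω
  Z6: Z = 1/(jωC) = -j/(ω·C) = 0 - j2.807e+05 Ω
Step 3 — Ladder network (open output): work backward from the far end, alternating series and parallel combinations. Z_in = 38.26 + j15.33 Ω = 41.21∠21.8° Ω.

Z = 38.26 + j15.33 Ω = 41.21∠21.8° Ω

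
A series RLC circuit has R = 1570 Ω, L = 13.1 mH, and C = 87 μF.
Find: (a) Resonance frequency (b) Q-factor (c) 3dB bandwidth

Step 1 — Resonance: ω₀ = 1/√(LC) = 1/√(0.0131·8.7e-05) = 936.7 rad/s.
Step 2 — f₀ = ω₀/(2π) = 149.1 Hz.
Step 3 — Series Q: Q = ω₀L/R = 936.7·0.0131/1570 = 0.007816.
Step 4 — Bandwidth: Δω = ω₀/Q = 1.198e+05 rad/s; BW = Δω/(2π) = 1.907e+04 Hz.

(a) f₀ = 149.1 Hz  (b) Q = 0.007816  (c) BW = 1.907e+04 Hz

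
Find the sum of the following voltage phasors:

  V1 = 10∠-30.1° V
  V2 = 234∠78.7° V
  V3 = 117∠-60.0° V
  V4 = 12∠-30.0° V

Step 1 — Convert each phasor to rectangular form:
  V1 = 10·(cos(-30.1°) + j·sin(-30.1°)) = 8.652 - j5.015 V
  V2 = 234·(cos(78.7°) + j·sin(78.7°)) = 45.85 + j229.5 V
  V3 = 117·(cos(-60.0°) + j·sin(-60.0°)) = 58.5 - j101.3 V
  V4 = 12·(cos(-30.0°) + j·sin(-30.0°)) = 10.39 - j6 V
Step 2 — Sum components: V_total = 123.4 + j117.1 V.
Step 3 — Convert to polar: |V_total| = 170.1 V, ∠V_total = 43.5°.

V_total = 170.1∠43.5° V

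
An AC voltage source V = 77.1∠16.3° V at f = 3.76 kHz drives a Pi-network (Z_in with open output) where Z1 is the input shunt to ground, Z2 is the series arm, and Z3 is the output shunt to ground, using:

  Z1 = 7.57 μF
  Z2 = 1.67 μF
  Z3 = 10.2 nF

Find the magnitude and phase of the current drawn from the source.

Step 1 — Angular frequency: ω = 2π·f = 2π·3760 = 2.362e+04 rad/s.
Step 2 — Component impedances:
  Z1: Z = 1/(jωC) = -j/(ω·C) = 0 - j5.592 Ω
  Z2: Z = 1/(jωC) = -j/(ω·C) = 0 - j25.35 Ω
  Z3: Z = 1/(jωC) = -j/(ω·C) = 0 - j4150 Ω
Step 3 — With open output, the series arm Z2 and the output shunt Z3 appear in series to ground: Z2 + Z3 = 0 - j4175 Ω.
Step 4 — Parallel with input shunt Z1: Z_in = Z1 || (Z2 + Z3) = 0 - j5.584 Ω = 5.584∠-90.0° Ω.
Step 5 — Source phasor: V = 77.1∠16.3° V = 74 + j21.64 V.
Step 6 — Ohm's law: I = V / Z_total = (74 + j21.64) / (0 - j5.584) = -3.875 + j13.25 A.
Step 7 — Convert to polar: |I| = 13.81 A, ∠I = 106.3°.

I = 13.81∠106.3° A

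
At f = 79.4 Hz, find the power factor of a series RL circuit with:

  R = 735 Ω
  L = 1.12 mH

Step 1 — Angular frequency: ω = 2π·f = 2π·79.4 = 498.9 rad/s.
Step 2 — Component impedances:
  R: Z = R = 735 Ω
  L: Z = jωL = j·498.9·0.00112 = 0 + j0.5588 Ω
Step 3 — Series combination: Z_total = R + L = 735 + j0.5588 Ω = 735∠0.0° Ω.
Step 4 — Power factor: PF = cos(φ) = Re(Z)/|Z| = 735/735 = 1.
Step 5 — Type: Im(Z) = 0.5588 ⇒ lagging (phase φ = 0.0°).

PF = 1 (lagging, φ = 0.0°)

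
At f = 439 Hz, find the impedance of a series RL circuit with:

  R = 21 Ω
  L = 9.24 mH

Step 1 — Angular frequency: ω = 2π·f = 2π·439 = 2758 rad/s.
Step 2 — Component impedances:
  R: Z = R = 21 Ω
  L: Z = jωL = j·2758·0.00924 = 0 + j25.49 Ω
Step 3 — Series combination: Z_total = R + L = 21 + j25.49 Ω = 33.02∠50.5° Ω.

Z = 21 + j25.49 Ω = 33.02∠50.5° Ω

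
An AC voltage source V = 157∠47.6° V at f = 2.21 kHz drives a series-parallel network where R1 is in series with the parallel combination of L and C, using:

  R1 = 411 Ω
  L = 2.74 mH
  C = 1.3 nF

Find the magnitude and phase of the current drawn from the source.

Step 1 — Angular frequency: ω = 2π·f = 2π·2210 = 1.389e+04 rad/s.
Step 2 — Component impedances:
  R1: Z = R = 411 Ω
  L: Z = jωL = j·1.389e+04·0.00274 = 0 + j38.05 Ω
  C: Z = 1/(jωC) = -j/(ω·C) = 0 - j5.54e+04 Ω
Step 3 — Parallel branch: L || C = 1/(1/L + 1/C) = 0 + j38.07 Ω.
Step 4 — Series with R1: Z_total = R1 + (L || C) = 411 + j38.07 Ω = 412.8∠5.3° Ω.
Step 5 — Source phasor: V = 157∠47.6° V = 105.9 + j115.9 V.
Step 6 — Ohm's law: I = V / Z_total = (105.9 + j115.9) / (411 + j38.07) = 0.2813 + j0.256 A.
Step 7 — Convert to polar: |I| = 0.3804 A, ∠I = 42.3°.

I = 0.3804∠42.3° A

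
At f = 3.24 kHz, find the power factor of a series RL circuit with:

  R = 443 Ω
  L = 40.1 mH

Step 1 — Angular frequency: ω = 2π·f = 2π·3240 = 2.036e+04 rad/s.
Step 2 — Component impedances:
  R: Z = R = 443 Ω
  L: Z = jωL = j·2.036e+04·0.0401 = 0 + j816.3 Ω
Step 3 — Series combination: Z_total = R + L = 443 + j816.3 Ω = 928.8∠61.5° Ω.
Step 4 — Power factor: PF = cos(φ) = Re(Z)/|Z| = 443/928.8 = 0.477.
Step 5 — Type: Im(Z) = 816.3 ⇒ lagging (phase φ = 61.5°).

PF = 0.477 (lagging, φ = 61.5°)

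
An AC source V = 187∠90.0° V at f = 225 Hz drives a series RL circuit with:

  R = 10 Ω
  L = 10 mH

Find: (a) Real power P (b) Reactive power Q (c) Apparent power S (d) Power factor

Step 1 — Angular frequency: ω = 2π·f = 2π·225 = 1414 rad/s.
Step 2 — Component impedances:
  R: Z = R = 10 Ω
  L: Z = jωL = j·1414·0.01 = 0 + j14.14 Ω
Step 3 — Series combination: Z_total = R + L = 10 + j14.14 Ω = 17.32∠54.7° Ω.
Step 4 — Source phasor: V = 187∠90.0° V = 0 + j187 V.
Step 5 — Current: I = V / Z = 8.816 + j6.236 A = 10.8∠35.3° A.
Step 6 — Complex power: S = V·I* = 1166 + j1649 VA.
Step 7 — Real power: P = Re(S) = 1166 W.
Step 8 — Reactive power: Q = Im(S) = 1649 VAR.
Step 9 — Apparent power: |S| = 2019 VA.
Step 10 — Power factor: PF = P/|S| = 0.5775 (lagging).

(a) P = 1166 W  (b) Q = 1649 VAR  (c) S = 2019 VA  (d) PF = 0.5775 (lagging)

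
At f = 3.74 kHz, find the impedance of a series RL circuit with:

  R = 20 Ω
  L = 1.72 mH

Step 1 — Angular frequency: ω = 2π·f = 2π·3740 = 2.35e+04 rad/s.
Step 2 — Component impedances:
  R: Z = R = 20 Ω
  L: Z = jωL = j·2.35e+04·0.00172 = 0 + j40.42 Ω
Step 3 — Series combination: Z_total = R + L = 20 + j40.42 Ω = 45.1∠63.7° Ω.

Z = 20 + j40.42 Ω = 45.1∠63.7° Ω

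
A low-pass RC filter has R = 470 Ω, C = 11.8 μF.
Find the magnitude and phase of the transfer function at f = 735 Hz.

Step 1 — Angular frequency: ω = 2π·735 = 4618 rad/s.
Step 2 — Transfer function: H(jω) = 1/(1 + jωRC).
Step 3 — Denominator: 1 + jωRC = 1 + j·4618·470·1.18e-05 = 1 + j25.61.
Step 4 — H = 0.001522 - j0.03898.
Step 5 — Magnitude: |H| = 0.03901 (-28.2 dB); phase: φ = -87.8°.

|H| = 0.03901 (-28.2 dB), φ = -87.8°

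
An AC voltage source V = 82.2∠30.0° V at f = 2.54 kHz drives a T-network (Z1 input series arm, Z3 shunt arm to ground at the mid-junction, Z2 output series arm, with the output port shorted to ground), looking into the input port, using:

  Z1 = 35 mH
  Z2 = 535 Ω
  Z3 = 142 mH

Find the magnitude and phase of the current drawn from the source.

Step 1 — Angular frequency: ω = 2π·f = 2π·2540 = 1.596e+04 rad/s.
Step 2 — Component impedances:
  Z1: Z = jωL = j·1.596e+04·0.035 = 0 + j558.6 Ω
  Z2: Z = R = 535 Ω
  Z3: Z = jωL = j·1.596e+04·0.142 = 0 + j2266 Ω
Step 3 — With the output port shorted to ground, the output series arm Z2 runs from the junction to ground; the shunt arm Z3 also runs from the junction to ground. They appear in parallel: Z3 || Z2 = 506.8 + j119.6 Ω.
Step 4 — Series with input arm Z1: Z_in = Z1 + (Z3 || Z2) = 506.8 + j678.2 Ω = 846.6∠53.2° Ω.
Step 5 — Source phasor: V = 82.2∠30.0° V = 71.19 + j41.1 V.
Step 6 — Ohm's law: I = V / Z_total = (71.19 + j41.1) / (506.8 + j678.2) = 0.08922 - j0.0383 A.
Step 7 — Convert to polar: |I| = 0.09709 A, ∠I = -23.2°.

I = 0.09709∠-23.2° A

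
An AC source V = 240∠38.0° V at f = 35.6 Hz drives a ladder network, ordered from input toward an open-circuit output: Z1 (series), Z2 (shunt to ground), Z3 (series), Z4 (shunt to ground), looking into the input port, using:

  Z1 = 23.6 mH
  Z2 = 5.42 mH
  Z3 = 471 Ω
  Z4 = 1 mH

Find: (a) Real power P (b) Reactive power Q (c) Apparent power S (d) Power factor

Step 1 — Angular frequency: ω = 2π·f = 2π·35.6 = 223.7 rad/s.
Step 2 — Component impedances:
  Z1: Z = jωL = j·223.7·0.0236 = 0 + j5.279 Ω
  Z2: Z = jωL = j·223.7·0.00542 = 0 + j1.212 Ω
  Z3: Z = R = 471 Ω
  Z4: Z = jωL = j·223.7·0.001 = 0 + j0.2237 Ω
Step 3 — Ladder network (open output): work backward from the far end, alternating series and parallel combinations. Z_in = 0.003121 + j6.491 Ω = 6.491∠90.0° Ω.
Step 4 — Source phasor: V = 240∠38.0° V = 189.1 + j147.8 V.
Step 5 — Current: I = V / Z = 22.78 - j29.12 A = 36.97∠-52.0° A.
Step 6 — Complex power: S = V·I* = 4.266 + j8874 VA.
Step 7 — Real power: P = Re(S) = 4.266 W.
Step 8 — Reactive power: Q = Im(S) = 8874 VAR.
Step 9 — Apparent power: |S| = 8874 VA.
Step 10 — Power factor: PF = P/|S| = 0.0004807 (lagging).

(a) P = 4.266 W  (b) Q = 8874 VAR  (c) S = 8874 VA  (d) PF = 0.0004807 (lagging)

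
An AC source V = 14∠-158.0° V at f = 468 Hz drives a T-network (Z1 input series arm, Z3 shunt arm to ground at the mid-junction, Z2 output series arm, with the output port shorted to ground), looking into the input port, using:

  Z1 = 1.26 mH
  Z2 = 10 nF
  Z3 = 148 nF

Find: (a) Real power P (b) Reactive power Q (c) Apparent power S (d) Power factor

Step 1 — Angular frequency: ω = 2π·f = 2π·468 = 2941 rad/s.
Step 2 — Component impedances:
  Z1: Z = jωL = j·2941·0.00126 = 0 + j3.705 Ω
  Z2: Z = 1/(jωC) = -j/(ω·C) = 0 - j3.401e+04 Ω
  Z3: Z = 1/(jωC) = -j/(ω·C) = 0 - j2298 Ω
Step 3 — With the output port shorted to ground, the output series arm Z2 runs from the junction to ground; the shunt arm Z3 also runs from the junction to ground. They appear in parallel: Z3 || Z2 = 0 - j2152 Ω.
Step 4 — Series with input arm Z1: Z_in = Z1 + (Z3 || Z2) = 0 - j2149 Ω = 2149∠-90.0° Ω.
Step 5 — Source phasor: V = 14∠-158.0° V = -12.98 - j5.244 V.
Step 6 — Current: I = V / Z = 0.002441 - j0.006041 A = 0.006516∠-68.0° A.
Step 7 — Complex power: S = V·I* = 0 - j0.09122 VA.
Step 8 — Real power: P = Re(S) = 0 W.
Step 9 — Reactive power: Q = Im(S) = -0.09122 VAR.
Step 10 — Apparent power: |S| = 0.09122 VA.
Step 11 — Power factor: PF = P/|S| = 0 (leading).

(a) P = 0 W  (b) Q = -0.09122 VAR  (c) S = 0.09122 VA  (d) PF = 0 (leading)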